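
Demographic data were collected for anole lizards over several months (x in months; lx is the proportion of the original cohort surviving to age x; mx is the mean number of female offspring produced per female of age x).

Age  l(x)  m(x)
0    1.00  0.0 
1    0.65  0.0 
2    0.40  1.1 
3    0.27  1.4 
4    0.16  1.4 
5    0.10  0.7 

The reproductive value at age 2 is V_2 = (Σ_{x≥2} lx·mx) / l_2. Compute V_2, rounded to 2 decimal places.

2.78

lx·mx for x ≥ 2: 0.44, 0.378, 0.224, 0.07 → sum = 1.112
V_2 = 1.112 / l_2 = 1.112 / 0.4 = 2.78 → 2.78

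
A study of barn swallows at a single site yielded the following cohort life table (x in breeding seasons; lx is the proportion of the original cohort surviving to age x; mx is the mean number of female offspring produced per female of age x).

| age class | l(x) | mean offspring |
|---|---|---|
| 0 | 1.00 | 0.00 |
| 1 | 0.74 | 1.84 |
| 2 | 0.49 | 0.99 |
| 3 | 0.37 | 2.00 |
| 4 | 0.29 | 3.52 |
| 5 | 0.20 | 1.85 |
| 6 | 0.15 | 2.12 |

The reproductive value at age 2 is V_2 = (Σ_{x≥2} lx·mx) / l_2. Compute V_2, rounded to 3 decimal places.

lx·mx for x ≥ 2: 0.4851, 0.74, 1.0208, 0.37, 0.318 → sum = 2.9339
V_2 = 2.9339 / l_2 = 2.9339 / 0.49 = 5.987551… → 5.988

5.988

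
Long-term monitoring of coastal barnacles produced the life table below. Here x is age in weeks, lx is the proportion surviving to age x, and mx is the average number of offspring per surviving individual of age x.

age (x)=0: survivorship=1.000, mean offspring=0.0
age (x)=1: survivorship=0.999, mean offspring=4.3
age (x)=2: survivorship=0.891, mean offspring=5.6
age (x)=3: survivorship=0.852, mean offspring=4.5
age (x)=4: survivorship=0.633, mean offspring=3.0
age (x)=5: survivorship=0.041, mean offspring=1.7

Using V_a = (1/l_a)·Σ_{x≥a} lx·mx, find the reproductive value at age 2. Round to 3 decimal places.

12.113

lx·mx for x ≥ 2: 4.9896, 3.834, 1.899, 0.0697 → sum = 10.7923
V_2 = 10.7923 / l_2 = 10.7923 / 0.891 = 12.11257… → 12.113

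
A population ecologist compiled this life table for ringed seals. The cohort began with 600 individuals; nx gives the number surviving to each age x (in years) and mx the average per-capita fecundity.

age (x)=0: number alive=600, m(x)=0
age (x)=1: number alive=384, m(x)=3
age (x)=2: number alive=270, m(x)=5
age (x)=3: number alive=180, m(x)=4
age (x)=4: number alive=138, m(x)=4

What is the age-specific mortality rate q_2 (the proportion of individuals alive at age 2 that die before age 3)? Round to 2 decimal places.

0.33

lx = nx/n0 = nx/600: 1, 0.64, 0.45, 0.3, 0.23
q_2 = (l_2 − l_3) / l_2 = (0.45 − 0.3) / 0.45
     = 0.15 / 0.45 = 0.333333… → 0.33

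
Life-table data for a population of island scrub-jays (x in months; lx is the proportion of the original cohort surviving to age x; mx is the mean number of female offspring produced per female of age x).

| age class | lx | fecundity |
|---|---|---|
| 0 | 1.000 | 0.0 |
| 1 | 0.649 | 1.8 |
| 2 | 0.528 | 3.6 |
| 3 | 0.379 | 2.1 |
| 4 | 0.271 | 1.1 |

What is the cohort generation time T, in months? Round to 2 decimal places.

lx·mx: 0, 1.1682, 1.9008, 0.7959, 0.2981 → R0 = 4.163
x·lx·mx: 0, 1.1682, 3.8016, 2.3877, 1.1924 → Σ = 8.5499
T = 8.5499 / 4.163 = 2.053783… → 2.05

2.05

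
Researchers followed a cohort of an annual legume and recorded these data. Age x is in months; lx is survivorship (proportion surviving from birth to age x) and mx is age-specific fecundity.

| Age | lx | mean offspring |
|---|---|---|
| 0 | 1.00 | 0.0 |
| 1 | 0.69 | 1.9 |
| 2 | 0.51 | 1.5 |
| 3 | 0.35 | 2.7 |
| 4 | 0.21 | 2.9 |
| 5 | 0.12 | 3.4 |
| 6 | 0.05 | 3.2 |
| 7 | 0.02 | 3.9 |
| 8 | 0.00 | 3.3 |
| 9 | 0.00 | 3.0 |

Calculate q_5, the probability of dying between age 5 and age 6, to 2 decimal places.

q_5 = (l_5 − l_6) / l_5 = (0.12 − 0.05) / 0.12
     = 0.07 / 0.12 = 0.583333… → 0.58

0.58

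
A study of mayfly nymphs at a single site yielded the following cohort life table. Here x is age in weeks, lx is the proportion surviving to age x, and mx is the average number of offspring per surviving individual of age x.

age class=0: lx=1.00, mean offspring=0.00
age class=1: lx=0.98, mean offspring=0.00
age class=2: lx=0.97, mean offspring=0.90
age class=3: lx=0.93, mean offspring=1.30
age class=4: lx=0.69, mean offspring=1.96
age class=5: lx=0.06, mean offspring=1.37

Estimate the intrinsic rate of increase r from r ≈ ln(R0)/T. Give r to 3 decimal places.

R0 = Σ lx·mx = 0 + 0 + 0.873 + 1.209 + 1.3524 + 0.0822 = 3.5166
Σ x·lx·mx = 11.1936; T = 11.1936/3.5166 = 3.18307…
r ≈ ln(R0)/T = ln(3.5166)/3.18307… = 0.39506… → 0.395

0.395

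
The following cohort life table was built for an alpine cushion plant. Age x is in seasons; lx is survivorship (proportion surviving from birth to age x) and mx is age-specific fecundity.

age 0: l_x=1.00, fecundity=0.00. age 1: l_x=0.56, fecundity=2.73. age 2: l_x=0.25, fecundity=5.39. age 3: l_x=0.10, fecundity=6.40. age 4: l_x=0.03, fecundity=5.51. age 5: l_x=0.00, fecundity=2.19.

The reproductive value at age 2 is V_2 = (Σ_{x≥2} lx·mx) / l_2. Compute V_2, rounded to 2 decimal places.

8.61

lx·mx for x ≥ 2: 1.3475, 0.64, 0.1653, 0 → sum = 2.1528
V_2 = 2.1528 / l_2 = 2.1528 / 0.25 = 8.6112 → 8.61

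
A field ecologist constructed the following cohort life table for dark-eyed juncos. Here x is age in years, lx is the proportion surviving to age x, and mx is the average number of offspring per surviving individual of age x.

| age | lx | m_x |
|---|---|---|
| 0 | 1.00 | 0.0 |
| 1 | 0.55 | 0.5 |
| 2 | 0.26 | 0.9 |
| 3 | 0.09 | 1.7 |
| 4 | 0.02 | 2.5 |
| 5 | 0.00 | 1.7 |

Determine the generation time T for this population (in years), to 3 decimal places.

lx·mx: 0, 0.275, 0.234, 0.153, 0.05, 0 → R0 = 0.712
x·lx·mx: 0, 0.275, 0.468, 0.459, 0.2, 0 → Σ = 1.402
T = 1.402 / 0.712 = 1.969101… → 1.969

1.969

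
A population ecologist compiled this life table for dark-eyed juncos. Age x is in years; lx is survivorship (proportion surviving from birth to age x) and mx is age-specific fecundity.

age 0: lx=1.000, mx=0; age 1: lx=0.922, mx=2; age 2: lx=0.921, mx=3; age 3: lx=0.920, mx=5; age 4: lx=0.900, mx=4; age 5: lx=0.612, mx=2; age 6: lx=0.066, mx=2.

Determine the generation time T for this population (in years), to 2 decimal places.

3.00

lx·mx: 0, 1.844, 2.763, 4.6, 3.6, 1.224, 0.132 → R0 = 14.163
x·lx·mx: 0, 1.844, 5.526, 13.8, 14.4, 6.12, 0.792 → Σ = 42.482
T = 42.482 / 14.163 = 2.999506… → 3.00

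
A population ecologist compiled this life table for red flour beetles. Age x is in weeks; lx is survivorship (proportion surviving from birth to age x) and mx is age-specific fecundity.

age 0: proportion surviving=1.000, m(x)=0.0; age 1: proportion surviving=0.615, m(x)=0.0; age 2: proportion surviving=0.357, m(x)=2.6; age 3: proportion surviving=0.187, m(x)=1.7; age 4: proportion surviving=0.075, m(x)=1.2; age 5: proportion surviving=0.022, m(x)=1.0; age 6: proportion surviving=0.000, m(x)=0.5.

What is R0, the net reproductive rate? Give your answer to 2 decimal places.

lx·mx by age: 0, 0, 0.9282, 0.3179, 0.09, 0.022, 0
R0 = Σ lx·mx = 1.3581 → 1.36

1.36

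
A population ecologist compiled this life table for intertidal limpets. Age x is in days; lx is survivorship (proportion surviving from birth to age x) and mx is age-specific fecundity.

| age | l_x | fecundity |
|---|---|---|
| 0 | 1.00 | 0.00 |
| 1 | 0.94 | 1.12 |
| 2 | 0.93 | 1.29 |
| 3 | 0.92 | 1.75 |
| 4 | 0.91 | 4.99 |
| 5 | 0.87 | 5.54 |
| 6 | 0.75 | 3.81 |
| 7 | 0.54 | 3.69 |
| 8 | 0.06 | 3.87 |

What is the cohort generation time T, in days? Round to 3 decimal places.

4.561

lx·mx: 0, 1.0528, 1.1997, 1.61, 4.5409, 4.8198, 2.8575, 1.9926, 0.2322 → R0 = 18.3055
x·lx·mx: 0, 1.0528, 2.3994, 4.83, 18.1636, 24.099, 17.145, 13.9482, 1.8576 → Σ = 83.4956
T = 83.4956 / 18.3055 = 4.56123… → 4.561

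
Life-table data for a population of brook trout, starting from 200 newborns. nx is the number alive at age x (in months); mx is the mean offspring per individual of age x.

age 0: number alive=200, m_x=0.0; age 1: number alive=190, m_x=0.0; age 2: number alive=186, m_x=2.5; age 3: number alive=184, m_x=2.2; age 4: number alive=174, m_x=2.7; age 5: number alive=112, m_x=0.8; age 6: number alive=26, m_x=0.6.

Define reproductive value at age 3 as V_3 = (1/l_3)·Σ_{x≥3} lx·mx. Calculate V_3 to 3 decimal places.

lx = nx/n0 = nx/200: 1, 0.95, 0.93, 0.92, 0.87, 0.56, 0.13
lx·mx for x ≥ 3: 2.024, 2.349, 0.448, 0.078 → sum = 4.899
V_3 = 4.899 / l_3 = 4.899 / 0.92 = 5.325 → 5.325

5.325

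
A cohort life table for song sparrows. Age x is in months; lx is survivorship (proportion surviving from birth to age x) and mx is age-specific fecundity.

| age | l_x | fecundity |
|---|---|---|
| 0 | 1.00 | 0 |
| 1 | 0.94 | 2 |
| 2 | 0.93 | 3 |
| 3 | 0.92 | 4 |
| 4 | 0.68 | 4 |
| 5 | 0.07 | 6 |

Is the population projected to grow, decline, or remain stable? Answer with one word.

growing

R0 = Σ lx·mx = 0 + 1.88 + 2.79 + 3.68 + 2.72 + 0.42 = 11.49
R0 > 1, so the population is growing.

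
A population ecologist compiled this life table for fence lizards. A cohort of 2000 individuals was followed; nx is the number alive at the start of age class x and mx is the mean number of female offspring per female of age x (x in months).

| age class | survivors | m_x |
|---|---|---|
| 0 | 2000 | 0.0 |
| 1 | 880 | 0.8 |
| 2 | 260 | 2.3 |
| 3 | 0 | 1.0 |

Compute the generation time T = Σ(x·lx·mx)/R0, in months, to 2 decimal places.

1.46

lx = nx/n0 = nx/2000: 1, 0.44, 0.13, 0
lx·mx: 0, 0.352, 0.299, 0 → R0 = 0.651
x·lx·mx: 0, 0.352, 0.598, 0 → Σ = 0.95
T = 0.95 / 0.651 = 1.459293… → 1.46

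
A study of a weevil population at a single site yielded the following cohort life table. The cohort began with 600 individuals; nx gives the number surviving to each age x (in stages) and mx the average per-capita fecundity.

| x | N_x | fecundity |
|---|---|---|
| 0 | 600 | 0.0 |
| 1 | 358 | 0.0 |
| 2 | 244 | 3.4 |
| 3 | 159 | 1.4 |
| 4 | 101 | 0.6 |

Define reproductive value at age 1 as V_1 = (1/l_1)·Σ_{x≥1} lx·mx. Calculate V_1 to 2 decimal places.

lx = nx/n0 = nx/600: 1, 0.59667…, 0.40667…, 0.265, 0.16833…
lx·mx for x ≥ 1: 0, 1.382667…, 0.371, 0.101… → sum = 1.854667…
V_1 = 1.854667… / l_1 = 1.854667… / 0.596667… = 3.10838… → 3.11

3.11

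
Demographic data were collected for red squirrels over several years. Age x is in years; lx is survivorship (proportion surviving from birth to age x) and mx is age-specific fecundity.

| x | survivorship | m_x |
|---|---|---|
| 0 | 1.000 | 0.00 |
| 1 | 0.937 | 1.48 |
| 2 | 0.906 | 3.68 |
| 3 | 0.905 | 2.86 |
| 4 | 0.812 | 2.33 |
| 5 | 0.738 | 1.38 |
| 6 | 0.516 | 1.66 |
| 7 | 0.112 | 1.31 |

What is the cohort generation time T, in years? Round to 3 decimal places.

lx·mx: 0, 1.38676, 3.33408, 2.5883, 1.89196, 1.01844, 0.85656, 0.14672 → R0 = 11.22282
x·lx·mx: 0, 1.38676, 6.66816, 7.7649, 7.56784, 5.0922, 5.13936, 1.02704 → Σ = 34.64626
T = 34.64626 / 11.22282 = 3.087126… → 3.087

3.087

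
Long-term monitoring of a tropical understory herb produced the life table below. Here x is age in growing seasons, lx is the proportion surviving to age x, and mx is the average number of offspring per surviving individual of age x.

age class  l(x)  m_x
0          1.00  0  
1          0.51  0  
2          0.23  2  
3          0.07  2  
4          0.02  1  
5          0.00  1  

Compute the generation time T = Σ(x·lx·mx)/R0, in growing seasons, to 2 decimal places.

2.29

lx·mx: 0, 0, 0.46, 0.14, 0.02, 0 → R0 = 0.62
x·lx·mx: 0, 0, 0.92, 0.42, 0.08, 0 → Σ = 1.42
T = 1.42 / 0.62 = 2.290323… → 2.29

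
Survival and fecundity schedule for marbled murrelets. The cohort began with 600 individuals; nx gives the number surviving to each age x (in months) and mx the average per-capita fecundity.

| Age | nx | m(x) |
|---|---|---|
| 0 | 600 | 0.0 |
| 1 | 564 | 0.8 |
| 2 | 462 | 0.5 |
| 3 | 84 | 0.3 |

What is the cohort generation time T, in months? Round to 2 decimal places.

lx = nx/n0 = nx/600: 1, 0.94, 0.77, 0.14
lx·mx: 0, 0.752, 0.385, 0.042 → R0 = 1.179
x·lx·mx: 0, 0.752, 0.77, 0.126 → Σ = 1.648
T = 1.648 / 1.179 = 1.397795… → 1.40

1.40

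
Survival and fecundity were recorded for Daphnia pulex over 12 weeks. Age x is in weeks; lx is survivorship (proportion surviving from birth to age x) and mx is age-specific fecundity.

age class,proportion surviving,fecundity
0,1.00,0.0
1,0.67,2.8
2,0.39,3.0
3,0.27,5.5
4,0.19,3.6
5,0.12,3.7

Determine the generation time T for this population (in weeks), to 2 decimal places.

lx·mx: 0, 1.876, 1.17, 1.485, 0.684, 0.444 → R0 = 5.659
x·lx·mx: 0, 1.876, 2.34, 4.455, 2.736, 2.22 → Σ = 13.627
T = 13.627 / 5.659 = 2.408023… → 2.41

2.41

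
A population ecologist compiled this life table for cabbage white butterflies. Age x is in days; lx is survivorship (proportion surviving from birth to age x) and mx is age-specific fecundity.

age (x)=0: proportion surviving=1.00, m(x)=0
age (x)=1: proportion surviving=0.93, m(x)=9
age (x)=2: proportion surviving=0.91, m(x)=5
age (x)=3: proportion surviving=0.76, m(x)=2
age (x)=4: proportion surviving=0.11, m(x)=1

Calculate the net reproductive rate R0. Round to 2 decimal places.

lx·mx by age: 0, 8.37, 4.55, 1.52, 0.11
R0 = Σ lx·mx = 14.55 → 14.55

14.55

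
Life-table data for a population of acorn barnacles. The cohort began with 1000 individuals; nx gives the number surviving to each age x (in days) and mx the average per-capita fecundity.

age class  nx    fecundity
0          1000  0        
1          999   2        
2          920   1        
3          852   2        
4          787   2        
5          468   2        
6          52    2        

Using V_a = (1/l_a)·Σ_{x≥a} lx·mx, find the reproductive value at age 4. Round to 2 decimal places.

3.32

lx = nx/n0 = nx/1000: 1, 0.999, 0.92, 0.852, 0.787, 0.468, 0.052
lx·mx for x ≥ 4: 1.574, 0.936, 0.104 → sum = 2.614
V_4 = 2.614 / l_4 = 2.614 / 0.787 = 3.321474… → 3.32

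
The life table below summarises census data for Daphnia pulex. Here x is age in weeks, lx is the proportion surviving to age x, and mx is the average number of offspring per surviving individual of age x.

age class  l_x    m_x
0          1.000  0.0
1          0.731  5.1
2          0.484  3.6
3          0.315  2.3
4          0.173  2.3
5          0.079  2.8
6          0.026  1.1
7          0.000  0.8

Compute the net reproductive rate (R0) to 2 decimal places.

lx·mx by age: 0, 3.7281, 1.7424, 0.7245, 0.3979, 0.2212, 0.0286, 0
R0 = Σ lx·mx = 6.8427 → 6.84

6.84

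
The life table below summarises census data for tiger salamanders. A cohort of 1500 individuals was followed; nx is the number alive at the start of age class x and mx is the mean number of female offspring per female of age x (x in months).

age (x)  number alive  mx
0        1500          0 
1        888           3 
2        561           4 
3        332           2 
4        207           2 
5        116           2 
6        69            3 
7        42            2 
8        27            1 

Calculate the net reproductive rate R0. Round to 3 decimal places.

lx = nx/n0 = nx/1500: 1, 0.592, 0.374, 0.22133…, 0.138, 0.07733…, 0.046, 0.028, 0.018
lx·mx by age: 0, 1.776, 1.496, 0.442667…, 0.276, 0.154667…, 0.138, 0.056, 0.018
R0 = Σ lx·mx = 4.357333… → 4.357

4.357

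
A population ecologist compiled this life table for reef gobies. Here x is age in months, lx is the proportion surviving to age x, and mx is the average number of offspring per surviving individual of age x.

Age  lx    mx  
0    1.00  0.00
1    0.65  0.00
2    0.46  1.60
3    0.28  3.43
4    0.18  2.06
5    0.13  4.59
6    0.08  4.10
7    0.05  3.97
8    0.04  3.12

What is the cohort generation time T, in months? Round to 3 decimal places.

lx·mx: 0, 0, 0.736, 0.9604, 0.3708, 0.5967, 0.328, 0.1985, 0.1248 → R0 = 3.3152
x·lx·mx: 0, 0, 1.472, 2.8812, 1.4832, 2.9835, 1.968, 1.3895, 0.9984 → Σ = 13.1758
T = 13.1758 / 3.3152 = 3.974361… → 3.974

3.974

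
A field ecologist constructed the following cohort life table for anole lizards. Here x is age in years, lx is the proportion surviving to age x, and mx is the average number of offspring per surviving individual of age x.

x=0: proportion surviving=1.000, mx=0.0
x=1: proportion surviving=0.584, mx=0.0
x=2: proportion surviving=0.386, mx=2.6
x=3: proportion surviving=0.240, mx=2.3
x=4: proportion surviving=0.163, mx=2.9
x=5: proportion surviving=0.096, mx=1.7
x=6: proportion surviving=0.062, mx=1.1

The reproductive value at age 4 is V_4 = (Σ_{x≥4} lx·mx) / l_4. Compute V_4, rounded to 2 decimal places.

lx·mx for x ≥ 4: 0.4727, 0.1632, 0.0682 → sum = 0.7041
V_4 = 0.7041 / l_4 = 0.7041 / 0.163 = 4.319632… → 4.32

4.32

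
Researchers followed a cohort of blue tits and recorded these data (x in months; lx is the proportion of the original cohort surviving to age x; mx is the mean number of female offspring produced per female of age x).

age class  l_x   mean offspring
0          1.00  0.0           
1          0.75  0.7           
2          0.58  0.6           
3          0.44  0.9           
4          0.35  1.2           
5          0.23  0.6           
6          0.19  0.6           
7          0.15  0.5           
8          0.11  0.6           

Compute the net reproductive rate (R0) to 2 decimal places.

2.08

lx·mx by age: 0, 0.525, 0.348, 0.396, 0.42, 0.138, 0.114, 0.075, 0.066
R0 = Σ lx·mx = 2.082 → 2.08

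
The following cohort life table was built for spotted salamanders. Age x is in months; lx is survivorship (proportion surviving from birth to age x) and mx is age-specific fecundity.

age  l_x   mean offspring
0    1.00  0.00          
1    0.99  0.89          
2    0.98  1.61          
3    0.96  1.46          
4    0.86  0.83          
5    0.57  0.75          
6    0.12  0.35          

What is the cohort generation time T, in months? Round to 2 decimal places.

2.67

lx·mx: 0, 0.8811, 1.5778, 1.4016, 0.7138, 0.4275, 0.042 → R0 = 5.0438
x·lx·mx: 0, 0.8811, 3.1556, 4.2048, 2.8552, 2.1375, 0.252 → Σ = 13.4862
T = 13.4862 / 5.0438 = 2.673817… → 2.67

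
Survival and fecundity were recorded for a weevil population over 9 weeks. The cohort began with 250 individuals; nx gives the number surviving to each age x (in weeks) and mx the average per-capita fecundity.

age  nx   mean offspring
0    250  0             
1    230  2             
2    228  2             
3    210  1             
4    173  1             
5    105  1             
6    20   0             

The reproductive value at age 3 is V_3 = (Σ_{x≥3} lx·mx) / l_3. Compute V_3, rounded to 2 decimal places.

2.32

lx = nx/n0 = nx/250: 1, 0.92, 0.912, 0.84, 0.692, 0.42, 0.08
lx·mx for x ≥ 3: 0.84, 0.692, 0.42, 0 → sum = 1.952
V_3 = 1.952 / l_3 = 1.952 / 0.84 = 2.32381… → 2.32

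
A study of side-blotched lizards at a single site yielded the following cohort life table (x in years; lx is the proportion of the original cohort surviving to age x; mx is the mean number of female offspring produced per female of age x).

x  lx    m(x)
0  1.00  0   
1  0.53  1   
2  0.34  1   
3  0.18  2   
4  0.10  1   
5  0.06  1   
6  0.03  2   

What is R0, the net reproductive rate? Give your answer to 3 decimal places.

1.450

lx·mx by age: 0, 0.53, 0.34, 0.36, 0.1, 0.06, 0.06
R0 = Σ lx·mx = 1.45 → 1.450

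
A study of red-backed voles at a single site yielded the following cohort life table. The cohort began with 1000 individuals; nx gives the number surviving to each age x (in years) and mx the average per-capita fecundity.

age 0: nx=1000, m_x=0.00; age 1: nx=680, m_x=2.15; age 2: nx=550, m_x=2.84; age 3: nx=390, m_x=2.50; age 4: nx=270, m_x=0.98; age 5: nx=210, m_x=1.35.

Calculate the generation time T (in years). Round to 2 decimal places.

2.20

lx = nx/n0 = nx/1000: 1, 0.68, 0.55, 0.39, 0.27, 0.21
lx·mx: 0, 1.462, 1.562, 0.975, 0.2646, 0.2835 → R0 = 4.5471
x·lx·mx: 0, 1.462, 3.124, 2.925, 1.0584, 1.4175 → Σ = 9.9869
T = 9.9869 / 4.5471 = 2.196323… → 2.20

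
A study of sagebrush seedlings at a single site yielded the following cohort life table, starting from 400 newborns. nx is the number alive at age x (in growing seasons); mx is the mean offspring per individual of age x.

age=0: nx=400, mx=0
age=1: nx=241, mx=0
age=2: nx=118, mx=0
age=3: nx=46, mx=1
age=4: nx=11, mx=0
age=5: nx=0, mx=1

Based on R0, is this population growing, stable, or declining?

lx = nx/n0 = nx/400: 1, 0.6025, 0.295, 0.115, 0.0275, 0
R0 = Σ lx·mx = 0 + 0 + 0 + 0.115 + 0 + 0 = 0.115
R0 < 1, so the population is declining.

declining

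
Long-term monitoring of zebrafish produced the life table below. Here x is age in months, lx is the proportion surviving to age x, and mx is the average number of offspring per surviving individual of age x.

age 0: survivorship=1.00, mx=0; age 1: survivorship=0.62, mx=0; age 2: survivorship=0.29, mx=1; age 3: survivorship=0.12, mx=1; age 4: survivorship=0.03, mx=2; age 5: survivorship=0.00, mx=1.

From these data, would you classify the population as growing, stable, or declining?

R0 = Σ lx·mx = 0 + 0 + 0.29 + 0.12 + 0.06 + 0 = 0.47
R0 < 1, so the population is declining.

declining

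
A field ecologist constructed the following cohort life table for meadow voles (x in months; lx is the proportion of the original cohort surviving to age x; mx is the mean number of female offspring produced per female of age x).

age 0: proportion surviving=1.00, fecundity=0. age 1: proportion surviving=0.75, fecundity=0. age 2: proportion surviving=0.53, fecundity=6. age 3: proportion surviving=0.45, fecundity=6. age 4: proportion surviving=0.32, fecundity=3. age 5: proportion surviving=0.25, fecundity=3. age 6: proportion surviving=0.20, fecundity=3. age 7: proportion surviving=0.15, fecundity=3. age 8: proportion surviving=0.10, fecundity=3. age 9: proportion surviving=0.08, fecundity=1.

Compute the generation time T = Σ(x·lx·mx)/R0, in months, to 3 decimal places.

3.539

lx·mx: 0, 0, 3.18, 2.7, 0.96, 0.75, 0.6, 0.45, 0.3, 0.08 → R0 = 9.02
x·lx·mx: 0, 0, 6.36, 8.1, 3.84, 3.75, 3.6, 3.15, 2.4, 0.72 → Σ = 31.92
T = 31.92 / 9.02 = 3.538803… → 3.539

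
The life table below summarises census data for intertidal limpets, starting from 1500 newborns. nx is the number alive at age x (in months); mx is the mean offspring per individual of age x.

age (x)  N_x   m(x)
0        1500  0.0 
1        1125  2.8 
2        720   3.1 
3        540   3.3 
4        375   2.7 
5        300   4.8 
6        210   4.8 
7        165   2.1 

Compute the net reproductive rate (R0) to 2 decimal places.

7.31

lx = nx/n0 = nx/1500: 1, 0.75, 0.48, 0.36, 0.25, 0.2, 0.14, 0.11
lx·mx by age: 0, 2.1, 1.488, 1.188, 0.675, 0.96, 0.672, 0.231
R0 = Σ lx·mx = 7.314 → 7.31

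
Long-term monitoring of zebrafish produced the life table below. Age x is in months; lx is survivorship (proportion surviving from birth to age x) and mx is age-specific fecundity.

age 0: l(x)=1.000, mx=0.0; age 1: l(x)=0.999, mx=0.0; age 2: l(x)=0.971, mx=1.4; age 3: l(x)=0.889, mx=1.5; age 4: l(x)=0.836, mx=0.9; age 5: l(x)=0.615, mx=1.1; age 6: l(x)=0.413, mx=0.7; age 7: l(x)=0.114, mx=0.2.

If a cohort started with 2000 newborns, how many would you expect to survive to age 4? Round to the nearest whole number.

Expected survivors = N0 · l_4 = 2000 × 0.836 = 1672 → 1672

1672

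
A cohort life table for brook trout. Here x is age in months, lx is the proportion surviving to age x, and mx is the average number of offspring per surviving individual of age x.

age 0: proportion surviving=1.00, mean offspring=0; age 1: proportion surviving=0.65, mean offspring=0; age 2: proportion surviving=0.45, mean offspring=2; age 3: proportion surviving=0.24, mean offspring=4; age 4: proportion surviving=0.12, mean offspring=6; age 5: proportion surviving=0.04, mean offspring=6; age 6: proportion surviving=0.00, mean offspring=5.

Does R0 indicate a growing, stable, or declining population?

growing

R0 = Σ lx·mx = 0 + 0 + 0.9 + 0.96 + 0.72 + 0.24 + 0 = 2.82
R0 > 1, so the population is growing.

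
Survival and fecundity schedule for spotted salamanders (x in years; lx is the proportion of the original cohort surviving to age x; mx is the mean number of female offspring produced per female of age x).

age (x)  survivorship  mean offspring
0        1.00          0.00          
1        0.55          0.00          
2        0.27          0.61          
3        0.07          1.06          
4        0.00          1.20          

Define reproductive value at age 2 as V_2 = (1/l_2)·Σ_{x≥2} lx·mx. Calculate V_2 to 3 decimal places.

0.885

lx·mx for x ≥ 2: 0.1647, 0.0742, 0 → sum = 0.2389
V_2 = 0.2389 / l_2 = 0.2389 / 0.27 = 0.884815… → 0.885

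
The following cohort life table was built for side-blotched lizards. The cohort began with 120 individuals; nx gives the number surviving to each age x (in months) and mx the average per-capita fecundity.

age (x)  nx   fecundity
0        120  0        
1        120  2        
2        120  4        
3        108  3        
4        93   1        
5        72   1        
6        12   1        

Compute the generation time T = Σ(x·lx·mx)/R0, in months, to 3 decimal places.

lx = nx/n0 = nx/120: 1, 1, 1, 0.9, 0.775, 0.6, 0.1
lx·mx: 0, 2, 4, 2.7, 0.775, 0.6, 0.1 → R0 = 10.175
x·lx·mx: 0, 2, 8, 8.1, 3.1, 3, 0.6 → Σ = 24.8
T = 24.8 / 10.175 = 2.437346… → 2.437

2.437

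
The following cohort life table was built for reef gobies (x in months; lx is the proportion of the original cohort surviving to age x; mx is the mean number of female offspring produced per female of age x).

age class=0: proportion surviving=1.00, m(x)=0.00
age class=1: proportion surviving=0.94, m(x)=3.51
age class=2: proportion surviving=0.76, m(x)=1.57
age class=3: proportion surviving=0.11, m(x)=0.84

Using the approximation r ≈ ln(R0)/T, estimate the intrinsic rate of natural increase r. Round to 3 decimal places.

1.171

R0 = Σ lx·mx = 0 + 3.2994 + 1.1932 + 0.0924 = 4.585
Σ x·lx·mx = 5.963; T = 5.963/4.585 = 1.30055…
r ≈ ln(R0)/T = ln(4.585)/1.30055… = 1.17089… → 1.171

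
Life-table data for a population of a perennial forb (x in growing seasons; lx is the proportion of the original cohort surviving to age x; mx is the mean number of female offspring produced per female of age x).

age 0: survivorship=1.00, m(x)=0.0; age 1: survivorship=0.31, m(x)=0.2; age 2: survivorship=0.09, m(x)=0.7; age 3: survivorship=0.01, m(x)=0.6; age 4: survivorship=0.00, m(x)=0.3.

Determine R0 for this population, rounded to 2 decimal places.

lx·mx by age: 0, 0.062, 0.063, 0.006, 0
R0 = Σ lx·mx = 0.131 → 0.13

0.13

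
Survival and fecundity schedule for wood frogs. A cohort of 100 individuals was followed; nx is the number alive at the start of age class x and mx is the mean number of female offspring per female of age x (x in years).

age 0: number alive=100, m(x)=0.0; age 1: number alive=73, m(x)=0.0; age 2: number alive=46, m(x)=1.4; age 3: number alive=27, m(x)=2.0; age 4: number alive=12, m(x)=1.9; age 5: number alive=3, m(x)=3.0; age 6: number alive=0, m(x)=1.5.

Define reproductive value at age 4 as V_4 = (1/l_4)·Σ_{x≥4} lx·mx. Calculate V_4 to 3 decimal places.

2.650

lx = nx/n0 = nx/100: 1, 0.73, 0.46, 0.27, 0.12, 0.03, 0
lx·mx for x ≥ 4: 0.228, 0.09, 0 → sum = 0.318
V_4 = 0.318 / l_4 = 0.318 / 0.12 = 2.65 → 2.650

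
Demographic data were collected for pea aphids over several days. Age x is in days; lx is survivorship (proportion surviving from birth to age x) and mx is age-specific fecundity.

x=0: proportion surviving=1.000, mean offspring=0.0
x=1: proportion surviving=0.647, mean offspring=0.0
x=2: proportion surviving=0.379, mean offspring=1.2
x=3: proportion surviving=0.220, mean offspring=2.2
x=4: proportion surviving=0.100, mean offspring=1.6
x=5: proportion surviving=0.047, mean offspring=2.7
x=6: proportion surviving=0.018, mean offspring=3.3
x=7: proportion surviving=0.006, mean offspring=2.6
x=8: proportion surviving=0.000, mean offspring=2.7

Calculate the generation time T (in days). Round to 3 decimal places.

lx·mx: 0, 0, 0.4548, 0.484, 0.16, 0.1269, 0.0594, 0.0156, 0 → R0 = 1.3007
x·lx·mx: 0, 0, 0.9096, 1.452, 0.64, 0.6345, 0.3564, 0.1092, 0 → Σ = 4.1017
T = 4.1017 / 1.3007 = 3.153456… → 3.153

3.153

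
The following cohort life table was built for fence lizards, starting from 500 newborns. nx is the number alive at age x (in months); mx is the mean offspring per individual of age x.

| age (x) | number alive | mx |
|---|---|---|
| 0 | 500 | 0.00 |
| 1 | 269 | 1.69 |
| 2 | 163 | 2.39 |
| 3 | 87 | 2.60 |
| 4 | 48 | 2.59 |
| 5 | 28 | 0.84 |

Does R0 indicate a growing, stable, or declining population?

growing

lx = nx/n0 = nx/500: 1, 0.538, 0.326, 0.174, 0.096, 0.056
R0 = Σ lx·mx = 0 + 0.90922 + 0.77914 + 0.4524 + 0.24864 + 0.04704 = 2.43644
R0 > 1, so the population is growing.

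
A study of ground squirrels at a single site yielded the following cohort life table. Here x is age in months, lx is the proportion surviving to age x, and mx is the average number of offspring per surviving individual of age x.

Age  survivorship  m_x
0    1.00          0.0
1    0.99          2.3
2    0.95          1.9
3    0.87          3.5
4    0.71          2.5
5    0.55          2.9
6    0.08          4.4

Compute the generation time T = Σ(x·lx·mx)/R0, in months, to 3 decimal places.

lx·mx: 0, 2.277, 1.805, 3.045, 1.775, 1.595, 0.352 → R0 = 10.849
x·lx·mx: 0, 2.277, 3.61, 9.135, 7.1, 7.975, 2.112 → Σ = 32.209
T = 32.209 / 10.849 = 2.968845… → 2.969

2.969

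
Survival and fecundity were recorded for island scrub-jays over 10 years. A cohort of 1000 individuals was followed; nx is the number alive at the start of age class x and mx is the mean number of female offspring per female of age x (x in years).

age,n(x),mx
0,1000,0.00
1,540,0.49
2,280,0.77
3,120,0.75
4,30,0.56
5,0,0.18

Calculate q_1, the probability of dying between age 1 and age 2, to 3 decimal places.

0.481

lx = nx/n0 = nx/1000: 1, 0.54, 0.28, 0.12, 0.03, 0
q_1 = (l_1 − l_2) / l_1 = (0.54 − 0.28) / 0.54
     = 0.26 / 0.54 = 0.481481… → 0.481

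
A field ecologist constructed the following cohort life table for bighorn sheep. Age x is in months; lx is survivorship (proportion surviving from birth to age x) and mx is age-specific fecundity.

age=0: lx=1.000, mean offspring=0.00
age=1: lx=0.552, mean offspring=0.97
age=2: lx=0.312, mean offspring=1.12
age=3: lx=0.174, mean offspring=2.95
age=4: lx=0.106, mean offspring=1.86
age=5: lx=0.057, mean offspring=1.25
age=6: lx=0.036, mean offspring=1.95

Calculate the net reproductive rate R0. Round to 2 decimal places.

1.74

lx·mx by age: 0, 0.53544, 0.34944, 0.5133, 0.19716, 0.07125, 0.0702
R0 = Σ lx·mx = 1.73679 → 1.74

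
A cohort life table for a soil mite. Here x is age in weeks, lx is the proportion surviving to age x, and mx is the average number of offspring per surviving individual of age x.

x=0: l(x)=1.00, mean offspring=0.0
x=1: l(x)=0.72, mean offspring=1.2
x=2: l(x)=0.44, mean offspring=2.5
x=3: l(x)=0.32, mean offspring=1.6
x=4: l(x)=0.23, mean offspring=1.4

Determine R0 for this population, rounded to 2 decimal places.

2.80

lx·mx by age: 0, 0.864, 1.1, 0.512, 0.322
R0 = Σ lx·mx = 2.798 → 2.80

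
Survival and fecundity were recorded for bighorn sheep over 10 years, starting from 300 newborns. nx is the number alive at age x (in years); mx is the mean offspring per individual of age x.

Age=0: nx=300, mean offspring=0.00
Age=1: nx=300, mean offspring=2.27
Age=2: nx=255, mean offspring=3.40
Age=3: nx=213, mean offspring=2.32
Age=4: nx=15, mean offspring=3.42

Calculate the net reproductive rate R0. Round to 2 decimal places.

6.98

lx = nx/n0 = nx/300: 1, 1, 0.85, 0.71, 0.05
lx·mx by age: 0, 2.27, 2.89, 1.6472, 0.171
R0 = Σ lx·mx = 6.9782 → 6.98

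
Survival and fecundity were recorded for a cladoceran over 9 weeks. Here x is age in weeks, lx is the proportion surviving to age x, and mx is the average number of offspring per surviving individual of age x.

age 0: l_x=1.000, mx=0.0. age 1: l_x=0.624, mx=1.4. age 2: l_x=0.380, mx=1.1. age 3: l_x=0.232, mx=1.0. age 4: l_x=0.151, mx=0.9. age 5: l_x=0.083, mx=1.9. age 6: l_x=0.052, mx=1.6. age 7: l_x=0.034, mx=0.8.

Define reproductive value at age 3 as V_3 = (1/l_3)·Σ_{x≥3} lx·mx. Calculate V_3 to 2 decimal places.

lx·mx for x ≥ 3: 0.232, 0.1359, 0.1577, 0.0832, 0.0272 → sum = 0.636
V_3 = 0.636 / l_3 = 0.636 / 0.232 = 2.741379… → 2.74

2.74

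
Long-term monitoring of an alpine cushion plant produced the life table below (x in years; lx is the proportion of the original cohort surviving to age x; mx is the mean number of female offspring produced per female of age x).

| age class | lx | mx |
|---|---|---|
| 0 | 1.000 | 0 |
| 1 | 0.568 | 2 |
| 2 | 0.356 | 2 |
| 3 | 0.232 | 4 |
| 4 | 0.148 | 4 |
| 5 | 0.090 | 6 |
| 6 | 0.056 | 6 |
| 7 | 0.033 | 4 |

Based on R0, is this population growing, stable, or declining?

R0 = Σ lx·mx = 0 + 1.136 + 0.712 + 0.928 + 0.592 + 0.54 + 0.336 + 0.132 = 4.376
R0 > 1, so the population is growing.

growing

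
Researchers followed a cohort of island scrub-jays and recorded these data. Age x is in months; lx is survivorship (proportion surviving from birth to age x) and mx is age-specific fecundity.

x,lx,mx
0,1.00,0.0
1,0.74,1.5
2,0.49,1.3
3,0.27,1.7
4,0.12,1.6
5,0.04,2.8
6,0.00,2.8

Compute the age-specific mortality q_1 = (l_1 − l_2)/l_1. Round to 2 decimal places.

q_1 = (l_1 − l_2) / l_1 = (0.74 − 0.49) / 0.74
     = 0.25 / 0.74 = 0.337838… → 0.34

0.34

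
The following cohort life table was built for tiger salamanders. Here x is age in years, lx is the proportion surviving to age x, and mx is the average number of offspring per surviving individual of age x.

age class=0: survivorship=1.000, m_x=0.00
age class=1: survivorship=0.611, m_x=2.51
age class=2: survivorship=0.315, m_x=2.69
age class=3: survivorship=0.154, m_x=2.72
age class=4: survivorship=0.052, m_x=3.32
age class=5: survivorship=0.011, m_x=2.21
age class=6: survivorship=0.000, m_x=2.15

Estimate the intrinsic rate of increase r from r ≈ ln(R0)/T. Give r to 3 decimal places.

0.621

R0 = Σ lx·mx = 0 + 1.53361 + 0.84735 + 0.41888 + 0.17264 + 0.02431 + 0 = 2.99679
Σ x·lx·mx = 5.29706; T = 5.29706/2.99679 = 1.76758…
r ≈ ln(R0)/T = ln(2.99679)/1.76758… = 0.62093… → 0.621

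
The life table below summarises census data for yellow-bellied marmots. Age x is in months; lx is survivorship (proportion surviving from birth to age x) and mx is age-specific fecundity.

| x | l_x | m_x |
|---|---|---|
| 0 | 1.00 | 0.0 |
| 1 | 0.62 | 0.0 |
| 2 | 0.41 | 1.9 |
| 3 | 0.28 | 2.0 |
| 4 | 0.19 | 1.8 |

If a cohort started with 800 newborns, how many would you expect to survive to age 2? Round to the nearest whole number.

328

Expected survivors = N0 · l_2 = 800 × 0.41 = 328 → 328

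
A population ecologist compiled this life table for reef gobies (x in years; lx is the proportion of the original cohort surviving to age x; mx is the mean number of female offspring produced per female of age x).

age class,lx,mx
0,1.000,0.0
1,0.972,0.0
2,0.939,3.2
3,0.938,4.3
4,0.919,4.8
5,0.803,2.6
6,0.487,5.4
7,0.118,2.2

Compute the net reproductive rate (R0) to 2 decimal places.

lx·mx by age: 0, 0, 3.0048, 4.0334, 4.4112, 2.0878, 2.6298, 0.2596
R0 = Σ lx·mx = 16.4266 → 16.43

16.43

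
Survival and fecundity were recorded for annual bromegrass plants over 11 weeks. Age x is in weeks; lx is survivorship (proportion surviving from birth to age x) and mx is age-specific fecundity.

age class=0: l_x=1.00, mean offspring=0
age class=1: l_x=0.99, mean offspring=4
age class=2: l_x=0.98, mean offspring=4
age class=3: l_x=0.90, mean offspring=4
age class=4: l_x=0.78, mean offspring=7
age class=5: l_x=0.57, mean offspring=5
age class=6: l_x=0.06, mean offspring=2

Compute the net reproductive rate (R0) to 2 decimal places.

19.91

lx·mx by age: 0, 3.96, 3.92, 3.6, 5.46, 2.85, 0.12
R0 = Σ lx·mx = 19.91 → 19.91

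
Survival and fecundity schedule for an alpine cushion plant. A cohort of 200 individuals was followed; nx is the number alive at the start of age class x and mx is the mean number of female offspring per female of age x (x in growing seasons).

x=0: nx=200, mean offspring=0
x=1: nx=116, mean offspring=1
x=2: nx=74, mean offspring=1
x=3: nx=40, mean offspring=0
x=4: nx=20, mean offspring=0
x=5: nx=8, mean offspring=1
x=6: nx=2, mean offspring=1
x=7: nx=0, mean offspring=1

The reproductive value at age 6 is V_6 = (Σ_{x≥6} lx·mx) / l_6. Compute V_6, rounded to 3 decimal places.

lx = nx/n0 = nx/200: 1, 0.58, 0.37, 0.2, 0.1, 0.04, 0.01, 0
lx·mx for x ≥ 6: 0.01, 0 → sum = 0.01
V_6 = 0.01 / l_6 = 0.01 / 0.01 = 1 → 1.000

1.000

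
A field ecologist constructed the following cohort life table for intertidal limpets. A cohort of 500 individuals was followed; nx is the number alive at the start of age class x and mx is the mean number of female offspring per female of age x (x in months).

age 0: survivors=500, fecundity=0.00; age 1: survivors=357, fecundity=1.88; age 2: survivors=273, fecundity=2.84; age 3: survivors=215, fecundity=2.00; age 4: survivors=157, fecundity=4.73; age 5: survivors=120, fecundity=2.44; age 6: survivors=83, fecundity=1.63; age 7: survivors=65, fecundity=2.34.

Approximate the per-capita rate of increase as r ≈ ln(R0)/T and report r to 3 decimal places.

lx = nx/n0 = nx/500: 1, 0.714, 0.546, 0.43, 0.314, 0.24, 0.166, 0.13
R0 = Σ lx·mx = 0 + 1.34232 + 1.55064 + 0.86 + 1.48522 + 0.5856 + 0.27058 + 0.3042 = 6.39856
Σ x·lx·mx = 19.64536; T = 19.64536/6.39856 = 3.07028…
r ≈ ln(R0)/T = ln(6.39856)/3.07028… = 0.60453… → 0.605

0.605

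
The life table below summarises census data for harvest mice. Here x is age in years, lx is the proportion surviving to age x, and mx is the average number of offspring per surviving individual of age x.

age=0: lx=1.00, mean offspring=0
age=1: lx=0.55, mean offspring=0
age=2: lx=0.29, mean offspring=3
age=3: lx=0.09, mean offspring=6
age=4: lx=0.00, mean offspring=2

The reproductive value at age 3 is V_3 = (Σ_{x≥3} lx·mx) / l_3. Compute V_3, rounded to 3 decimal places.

lx·mx for x ≥ 3: 0.54, 0 → sum = 0.54
V_3 = 0.54 / l_3 = 0.54 / 0.09 = 6 → 6.000

6.000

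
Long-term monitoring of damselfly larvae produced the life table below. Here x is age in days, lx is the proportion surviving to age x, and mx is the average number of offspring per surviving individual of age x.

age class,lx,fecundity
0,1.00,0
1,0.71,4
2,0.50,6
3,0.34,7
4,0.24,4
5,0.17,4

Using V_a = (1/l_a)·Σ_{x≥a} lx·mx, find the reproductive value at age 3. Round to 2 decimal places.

lx·mx for x ≥ 3: 2.38, 0.96, 0.68 → sum = 4.02
V_3 = 4.02 / l_3 = 4.02 / 0.34 = 11.823529… → 11.82

11.82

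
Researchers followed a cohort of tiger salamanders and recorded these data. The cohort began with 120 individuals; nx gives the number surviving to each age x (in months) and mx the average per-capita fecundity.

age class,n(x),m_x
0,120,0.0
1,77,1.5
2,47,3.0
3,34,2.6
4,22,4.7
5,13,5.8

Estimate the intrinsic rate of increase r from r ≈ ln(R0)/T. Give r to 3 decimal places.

lx = nx/n0 = nx/120: 1, 0.64167…, 0.39167…, 0.28333…, 0.18333…, 0.10833…
R0 = Σ lx·mx = 0 + 0.9625… + 1.175… + 0.73667… + 0.86167… + 0.62833… = 4.364167…
Σ x·lx·mx = 12.110833…; T = 12.110833…/4.364167… = 2.77506…
r ≈ ln(R0)/T = ln(4.364167…)/2.77506… = 0.53095… → 0.531

0.531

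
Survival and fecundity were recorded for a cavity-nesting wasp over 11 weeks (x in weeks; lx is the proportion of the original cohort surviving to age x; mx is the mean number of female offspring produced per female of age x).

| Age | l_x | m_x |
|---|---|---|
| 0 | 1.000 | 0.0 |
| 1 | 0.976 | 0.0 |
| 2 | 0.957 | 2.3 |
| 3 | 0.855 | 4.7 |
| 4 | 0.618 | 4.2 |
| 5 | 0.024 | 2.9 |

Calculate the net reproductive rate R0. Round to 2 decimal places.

lx·mx by age: 0, 0, 2.2011, 4.0185, 2.5956, 0.0696
R0 = Σ lx·mx = 8.8848 → 8.88

8.88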